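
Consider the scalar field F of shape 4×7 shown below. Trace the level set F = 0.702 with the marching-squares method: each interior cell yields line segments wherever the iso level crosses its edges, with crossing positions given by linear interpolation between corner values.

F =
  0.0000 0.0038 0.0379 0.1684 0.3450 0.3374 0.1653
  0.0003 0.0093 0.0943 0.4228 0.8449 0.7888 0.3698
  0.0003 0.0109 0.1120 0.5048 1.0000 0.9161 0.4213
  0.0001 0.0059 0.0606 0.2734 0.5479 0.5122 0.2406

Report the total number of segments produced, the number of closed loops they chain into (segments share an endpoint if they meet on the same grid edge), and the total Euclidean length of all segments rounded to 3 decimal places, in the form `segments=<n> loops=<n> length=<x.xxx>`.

cell (0,3): code 0100 → (0.714,4.000)–(1.000,3.661)
cell (0,4): code 1100 → (0.808,5.000)–(0.714,4.000)
cell (0,5): code 1000 → (1.000,5.207)–(0.808,5.000)
cell (1,3): code 0110 → (1.000,3.661)–(2.000,3.398)
cell (1,5): code 1001 → (2.000,5.433)–(1.000,5.207)
cell (2,3): code 0010 → (2.000,3.398)–(2.659,4.000)
cell (2,4): code 0011 → (2.659,4.000)–(2.530,5.000)
cell (2,5): code 0001 → (2.530,5.000)–(2.000,5.433)
total: 8 segments, chained into 1 closed loop(s), length Σ = 6.374377

segments=8 loops=1 length=6.374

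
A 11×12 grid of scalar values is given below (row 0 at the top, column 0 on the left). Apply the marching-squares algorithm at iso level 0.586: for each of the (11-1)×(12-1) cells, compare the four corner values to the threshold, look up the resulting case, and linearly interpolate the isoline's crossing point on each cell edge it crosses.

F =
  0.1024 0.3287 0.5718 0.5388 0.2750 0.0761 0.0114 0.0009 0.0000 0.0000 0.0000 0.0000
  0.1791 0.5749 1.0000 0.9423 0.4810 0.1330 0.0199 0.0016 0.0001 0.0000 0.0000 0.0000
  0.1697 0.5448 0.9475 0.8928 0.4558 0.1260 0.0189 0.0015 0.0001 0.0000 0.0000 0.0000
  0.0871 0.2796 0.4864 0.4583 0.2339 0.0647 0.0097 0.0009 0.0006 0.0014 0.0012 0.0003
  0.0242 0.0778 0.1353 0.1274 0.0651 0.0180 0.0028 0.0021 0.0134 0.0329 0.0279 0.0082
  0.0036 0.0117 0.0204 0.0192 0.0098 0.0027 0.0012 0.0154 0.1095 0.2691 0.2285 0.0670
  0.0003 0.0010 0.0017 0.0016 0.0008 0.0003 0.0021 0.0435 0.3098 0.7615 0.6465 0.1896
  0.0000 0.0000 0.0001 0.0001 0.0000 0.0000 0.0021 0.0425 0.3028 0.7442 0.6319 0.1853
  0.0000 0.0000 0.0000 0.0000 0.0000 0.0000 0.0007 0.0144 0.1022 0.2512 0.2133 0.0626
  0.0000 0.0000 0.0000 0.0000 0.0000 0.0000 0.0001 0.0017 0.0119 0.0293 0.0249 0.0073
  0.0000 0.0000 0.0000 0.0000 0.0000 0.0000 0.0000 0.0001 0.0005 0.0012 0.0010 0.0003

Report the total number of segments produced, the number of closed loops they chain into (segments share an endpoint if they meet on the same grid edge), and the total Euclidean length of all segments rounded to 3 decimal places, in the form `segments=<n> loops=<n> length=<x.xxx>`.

segments=16 loops=2 length=14.145

cell (0,1): code 0100 → (0.033,2.000)–(1.000,1.026)
cell (0,2): code 1100 → (0.117,3.000)–(0.033,2.000)
cell (0,3): code 1000 → (1.000,3.772)–(0.117,3.000)
cell (1,1): code 0110 → (1.000,1.026)–(2.000,1.102)
cell (1,3): code 1001 → (2.000,3.702)–(1.000,3.772)
cell (2,1): code 0010 → (2.000,1.102)–(2.784,2.000)
cell (2,2): code 0011 → (2.784,2.000)–(2.706,3.000)
cell (2,3): code 0001 → (2.706,3.000)–(2.000,3.702)
cell (5,8): code 0100 → (5.644,9.000)–(6.000,8.611)
cell (5,9): code 1100 → (5.855,10.000)–(5.644,9.000)
cell (5,10): code 1000 → (6.000,10.132)–(5.855,10.000)
cell (6,8): code 0110 → (6.000,8.611)–(7.000,8.642)
cell (6,10): code 1001 → (7.000,10.103)–(6.000,10.132)
cell (7,8): code 0010 → (7.000,8.642)–(7.321,9.000)
cell (7,9): code 0011 → (7.321,9.000)–(7.110,10.000)
cell (7,10): code 0001 → (7.110,10.000)–(7.000,10.103)
total: 16 segments, chained into 2 closed loop(s), length Σ = 14.144835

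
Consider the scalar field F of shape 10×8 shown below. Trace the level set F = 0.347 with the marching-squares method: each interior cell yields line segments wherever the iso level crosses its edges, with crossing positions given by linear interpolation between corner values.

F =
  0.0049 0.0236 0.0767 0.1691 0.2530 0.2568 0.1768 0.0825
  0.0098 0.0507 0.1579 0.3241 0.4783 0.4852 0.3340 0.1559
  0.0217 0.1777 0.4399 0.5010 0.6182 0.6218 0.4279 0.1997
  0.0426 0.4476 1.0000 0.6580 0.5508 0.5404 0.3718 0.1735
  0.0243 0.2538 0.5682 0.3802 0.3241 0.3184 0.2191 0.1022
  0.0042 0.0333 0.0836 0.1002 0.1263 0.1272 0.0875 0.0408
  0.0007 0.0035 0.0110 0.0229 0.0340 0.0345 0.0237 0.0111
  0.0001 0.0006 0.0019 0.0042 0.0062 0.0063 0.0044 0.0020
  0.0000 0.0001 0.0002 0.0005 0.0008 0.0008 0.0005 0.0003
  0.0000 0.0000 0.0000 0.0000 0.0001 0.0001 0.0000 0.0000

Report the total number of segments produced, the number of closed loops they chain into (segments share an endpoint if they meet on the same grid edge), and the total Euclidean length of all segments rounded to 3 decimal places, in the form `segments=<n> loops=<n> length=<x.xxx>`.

segments=20 loops=1 length=14.905

cell (0,3): code 0100 → (0.417,4.000)–(1.000,3.149)
cell (0,4): code 1100 → (0.395,5.000)–(0.417,4.000)
cell (0,5): code 1000 → (1.000,5.914)–(0.395,5.000)
cell (1,1): code 0100 → (1.671,2.000)–(2.000,1.646)
cell (1,2): code 1100 → (1.129,3.000)–(1.671,2.000)
cell (1,3): code 1110 → (1.000,3.149)–(1.129,3.000)
cell (1,5): code 1101 → (1.138,6.000)–(1.000,5.914)
cell (1,6): code 1000 → (2.000,6.355)–(1.138,6.000)
cell (2,0): code 0100 → (2.627,1.000)–(3.000,0.752)
cell (2,1): code 1110 → (2.000,1.646)–(2.627,1.000)
cell (2,6): code 1001 → (3.000,6.125)–(2.000,6.355)
cell (3,0): code 0010 → (3.000,0.752)–(3.519,1.000)
cell (3,1): code 0111 → (3.519,1.000)–(4.000,1.296)
cell (3,3): code 1011 → (4.000,3.592)–(3.899,4.000)
cell (3,4): code 0011 → (3.899,4.000)–(3.871,5.000)
cell (3,5): code 0011 → (3.871,5.000)–(3.162,6.000)
cell (3,6): code 0001 → (3.162,6.000)–(3.000,6.125)
cell (4,1): code 0010 → (4.000,1.296)–(4.456,2.000)
cell (4,2): code 0011 → (4.456,2.000)–(4.119,3.000)
cell (4,3): code 0001 → (4.119,3.000)–(4.000,3.592)
total: 20 segments, chained into 1 closed loop(s), length Σ = 14.904524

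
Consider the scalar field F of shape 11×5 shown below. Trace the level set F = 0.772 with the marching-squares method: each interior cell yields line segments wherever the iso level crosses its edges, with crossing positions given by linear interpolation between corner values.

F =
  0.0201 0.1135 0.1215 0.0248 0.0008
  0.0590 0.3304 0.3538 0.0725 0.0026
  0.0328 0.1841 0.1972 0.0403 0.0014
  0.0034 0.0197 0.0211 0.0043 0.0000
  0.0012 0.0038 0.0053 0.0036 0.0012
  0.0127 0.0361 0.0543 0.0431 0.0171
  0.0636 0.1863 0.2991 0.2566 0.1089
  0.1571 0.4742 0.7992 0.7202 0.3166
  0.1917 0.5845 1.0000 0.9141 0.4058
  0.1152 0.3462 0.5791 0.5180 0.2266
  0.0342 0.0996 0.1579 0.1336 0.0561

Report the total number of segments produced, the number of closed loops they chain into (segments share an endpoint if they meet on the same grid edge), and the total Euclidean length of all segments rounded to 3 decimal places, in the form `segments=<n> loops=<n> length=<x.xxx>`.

cell (6,1): code 0100 → (6.946,2.000)–(7.000,1.916)
cell (6,2): code 1000 → (7.000,2.344)–(6.946,2.000)
cell (7,1): code 0110 → (7.000,1.916)–(8.000,1.451)
cell (7,2): code 1101 → (7.267,3.000)–(7.000,2.344)
cell (7,3): code 1000 → (8.000,3.280)–(7.267,3.000)
cell (8,1): code 0010 → (8.000,1.451)–(8.542,2.000)
cell (8,2): code 0011 → (8.542,2.000)–(8.359,3.000)
cell (8,3): code 0001 → (8.359,3.000)–(8.000,3.280)
total: 8 segments, chained into 1 closed loop(s), length Σ = 5.286100

segments=8 loops=1 length=5.286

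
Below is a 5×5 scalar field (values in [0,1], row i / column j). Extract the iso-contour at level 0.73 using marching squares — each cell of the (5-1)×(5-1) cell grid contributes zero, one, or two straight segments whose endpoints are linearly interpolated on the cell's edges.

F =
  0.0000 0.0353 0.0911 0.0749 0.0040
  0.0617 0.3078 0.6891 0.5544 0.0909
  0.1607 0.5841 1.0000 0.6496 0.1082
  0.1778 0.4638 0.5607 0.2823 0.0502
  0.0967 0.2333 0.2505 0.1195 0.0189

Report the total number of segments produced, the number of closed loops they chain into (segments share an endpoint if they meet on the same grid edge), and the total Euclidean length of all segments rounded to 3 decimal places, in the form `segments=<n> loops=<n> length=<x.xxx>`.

cell (1,1): code 0100 → (1.132,2.000)–(2.000,1.351)
cell (1,2): code 1000 → (2.000,2.771)–(1.132,2.000)
cell (2,1): code 0010 → (2.000,1.351)–(2.615,2.000)
cell (2,2): code 0001 → (2.615,2.000)–(2.000,2.771)
total: 4 segments, chained into 1 closed loop(s), length Σ = 4.124911

segments=4 loops=1 length=4.125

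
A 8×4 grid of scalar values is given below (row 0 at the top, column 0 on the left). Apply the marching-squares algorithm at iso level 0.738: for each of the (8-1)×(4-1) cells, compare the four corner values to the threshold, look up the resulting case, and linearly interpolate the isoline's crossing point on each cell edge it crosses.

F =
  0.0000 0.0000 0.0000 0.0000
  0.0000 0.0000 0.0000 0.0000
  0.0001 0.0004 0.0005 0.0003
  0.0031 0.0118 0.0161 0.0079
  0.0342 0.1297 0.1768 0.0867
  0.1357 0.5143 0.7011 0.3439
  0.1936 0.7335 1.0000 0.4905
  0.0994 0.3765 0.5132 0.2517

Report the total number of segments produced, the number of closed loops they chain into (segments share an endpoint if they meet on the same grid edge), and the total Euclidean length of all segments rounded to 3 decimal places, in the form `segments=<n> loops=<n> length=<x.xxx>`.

segments=4 loops=1 length=4.199

cell (5,1): code 0100 → (5.123,2.000)–(6.000,1.017)
cell (5,2): code 1000 → (6.000,2.514)–(5.123,2.000)
cell (6,1): code 0010 → (6.000,1.017)–(6.538,2.000)
cell (6,2): code 0001 → (6.538,2.000)–(6.000,2.514)
total: 4 segments, chained into 1 closed loop(s), length Σ = 4.198563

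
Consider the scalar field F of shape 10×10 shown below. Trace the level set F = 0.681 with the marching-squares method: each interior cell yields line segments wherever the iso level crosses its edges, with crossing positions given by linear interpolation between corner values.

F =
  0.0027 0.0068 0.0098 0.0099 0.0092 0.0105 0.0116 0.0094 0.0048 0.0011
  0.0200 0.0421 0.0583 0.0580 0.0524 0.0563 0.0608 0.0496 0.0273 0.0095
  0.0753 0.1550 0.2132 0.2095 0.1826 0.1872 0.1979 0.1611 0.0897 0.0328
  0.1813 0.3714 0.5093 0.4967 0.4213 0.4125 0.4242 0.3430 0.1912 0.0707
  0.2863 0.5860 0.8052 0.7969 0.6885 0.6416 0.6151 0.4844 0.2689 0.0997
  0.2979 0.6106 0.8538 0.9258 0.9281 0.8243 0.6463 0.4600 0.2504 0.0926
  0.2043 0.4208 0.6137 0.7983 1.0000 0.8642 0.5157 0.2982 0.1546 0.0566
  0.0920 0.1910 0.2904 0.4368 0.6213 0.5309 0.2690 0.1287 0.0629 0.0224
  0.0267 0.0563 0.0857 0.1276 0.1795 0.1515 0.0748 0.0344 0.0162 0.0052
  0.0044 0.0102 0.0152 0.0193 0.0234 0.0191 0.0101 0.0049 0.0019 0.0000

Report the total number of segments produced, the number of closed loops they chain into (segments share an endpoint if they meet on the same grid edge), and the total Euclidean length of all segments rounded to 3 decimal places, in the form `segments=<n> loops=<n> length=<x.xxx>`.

segments=14 loops=1 length=12.083

cell (3,1): code 0100 → (3.580,2.000)–(4.000,1.433)
cell (3,2): code 1100 → (3.614,3.000)–(3.580,2.000)
cell (3,3): code 1100 → (3.972,4.000)–(3.614,3.000)
cell (3,4): code 1000 → (4.000,4.160)–(3.972,4.000)
cell (4,1): code 0110 → (4.000,1.433)–(5.000,1.289)
cell (4,4): code 1101 → (4.216,5.000)–(4.000,4.160)
cell (4,5): code 1000 → (5.000,5.805)–(4.216,5.000)
cell (5,1): code 0010 → (5.000,1.289)–(5.720,2.000)
cell (5,2): code 0111 → (5.720,2.000)–(6.000,2.365)
cell (5,5): code 1001 → (6.000,5.526)–(5.000,5.805)
cell (6,2): code 0010 → (6.000,2.365)–(6.324,3.000)
cell (6,3): code 0011 → (6.324,3.000)–(6.842,4.000)
cell (6,4): code 0011 → (6.842,4.000)–(6.550,5.000)
cell (6,5): code 0001 → (6.550,5.000)–(6.000,5.526)
total: 14 segments, chained into 1 closed loop(s), length Σ = 12.083469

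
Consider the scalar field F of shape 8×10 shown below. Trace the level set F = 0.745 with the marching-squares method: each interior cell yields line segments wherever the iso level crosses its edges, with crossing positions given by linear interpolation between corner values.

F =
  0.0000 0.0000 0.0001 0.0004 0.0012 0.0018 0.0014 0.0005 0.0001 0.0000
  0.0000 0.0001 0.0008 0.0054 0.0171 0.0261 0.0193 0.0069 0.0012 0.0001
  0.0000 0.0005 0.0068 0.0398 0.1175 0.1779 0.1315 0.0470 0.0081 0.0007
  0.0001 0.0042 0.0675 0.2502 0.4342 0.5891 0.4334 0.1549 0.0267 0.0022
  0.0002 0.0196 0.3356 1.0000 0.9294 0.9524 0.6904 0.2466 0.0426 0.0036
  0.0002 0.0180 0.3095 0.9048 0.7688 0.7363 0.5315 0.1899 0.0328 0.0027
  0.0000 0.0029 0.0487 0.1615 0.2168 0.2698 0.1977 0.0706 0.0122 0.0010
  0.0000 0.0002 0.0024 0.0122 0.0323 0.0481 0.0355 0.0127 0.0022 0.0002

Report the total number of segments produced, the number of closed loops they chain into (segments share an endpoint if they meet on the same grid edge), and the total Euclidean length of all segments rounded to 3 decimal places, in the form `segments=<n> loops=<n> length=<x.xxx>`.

cell (3,2): code 0100 → (3.660,3.000)–(4.000,2.616)
cell (3,3): code 1100 → (3.628,4.000)–(3.660,3.000)
cell (3,4): code 1100 → (3.429,5.000)–(3.628,4.000)
cell (3,5): code 1000 → (4.000,5.792)–(3.429,5.000)
cell (4,2): code 0110 → (4.000,2.616)–(5.000,2.732)
cell (4,4): code 1011 → (5.000,4.732)–(4.960,5.000)
cell (4,5): code 0001 → (4.960,5.000)–(4.000,5.792)
cell (5,2): code 0010 → (5.000,2.732)–(5.215,3.000)
cell (5,3): code 0011 → (5.215,3.000)–(5.043,4.000)
cell (5,4): code 0001 → (5.043,4.000)–(5.000,4.732)
total: 10 segments, chained into 1 closed loop(s), length Σ = 8.122386

segments=10 loops=1 length=8.122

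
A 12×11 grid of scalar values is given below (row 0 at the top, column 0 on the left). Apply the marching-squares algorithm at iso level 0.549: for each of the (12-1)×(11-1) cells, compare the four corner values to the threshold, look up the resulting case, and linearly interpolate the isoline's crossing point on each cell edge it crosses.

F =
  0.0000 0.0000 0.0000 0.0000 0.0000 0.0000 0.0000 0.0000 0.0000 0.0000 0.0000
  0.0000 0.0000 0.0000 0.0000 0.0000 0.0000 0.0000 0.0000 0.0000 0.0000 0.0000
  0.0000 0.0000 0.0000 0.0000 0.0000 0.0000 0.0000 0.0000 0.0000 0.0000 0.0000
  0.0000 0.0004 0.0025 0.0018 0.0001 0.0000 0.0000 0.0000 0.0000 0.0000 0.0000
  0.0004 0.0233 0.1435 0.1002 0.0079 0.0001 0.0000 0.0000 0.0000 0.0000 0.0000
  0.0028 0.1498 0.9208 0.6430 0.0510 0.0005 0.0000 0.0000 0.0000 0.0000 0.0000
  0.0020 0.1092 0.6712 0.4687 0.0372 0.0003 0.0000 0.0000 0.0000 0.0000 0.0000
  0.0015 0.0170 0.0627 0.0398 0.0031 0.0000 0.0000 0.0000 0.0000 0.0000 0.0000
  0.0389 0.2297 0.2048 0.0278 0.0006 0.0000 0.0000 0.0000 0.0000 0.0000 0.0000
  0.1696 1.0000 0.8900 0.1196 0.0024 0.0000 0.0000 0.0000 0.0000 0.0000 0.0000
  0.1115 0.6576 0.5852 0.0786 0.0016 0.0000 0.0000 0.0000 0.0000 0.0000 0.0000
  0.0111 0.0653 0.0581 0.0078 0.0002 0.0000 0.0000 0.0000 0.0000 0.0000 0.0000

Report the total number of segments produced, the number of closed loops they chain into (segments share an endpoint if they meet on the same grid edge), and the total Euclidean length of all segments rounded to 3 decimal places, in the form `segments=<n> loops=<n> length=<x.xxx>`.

cell (4,1): code 0100 → (4.522,2.000)–(5.000,1.518)
cell (4,2): code 1100 → (4.827,3.000)–(4.522,2.000)
cell (4,3): code 1000 → (5.000,3.159)–(4.827,3.000)
cell (5,1): code 0110 → (5.000,1.518)–(6.000,1.783)
cell (5,2): code 1011 → (6.000,2.603)–(5.539,3.000)
cell (5,3): code 0001 → (5.539,3.000)–(5.000,3.159)
cell (6,1): code 0010 → (6.000,1.783)–(6.201,2.000)
cell (6,2): code 0001 → (6.201,2.000)–(6.000,2.603)
cell (8,0): code 0100 → (8.415,1.000)–(9.000,0.457)
cell (8,1): code 1100 → (8.502,2.000)–(8.415,1.000)
cell (8,2): code 1000 → (9.000,2.443)–(8.502,2.000)
cell (9,0): code 0110 → (9.000,0.457)–(10.000,0.801)
cell (9,2): code 1001 → (10.000,2.071)–(9.000,2.443)
cell (10,0): code 0010 → (10.000,0.801)–(10.183,1.000)
cell (10,1): code 0011 → (10.183,1.000)–(10.069,2.000)
cell (10,2): code 0001 → (10.069,2.000)–(10.000,2.071)
total: 16 segments, chained into 2 closed loop(s), length Σ = 11.065071

segments=16 loops=2 length=11.065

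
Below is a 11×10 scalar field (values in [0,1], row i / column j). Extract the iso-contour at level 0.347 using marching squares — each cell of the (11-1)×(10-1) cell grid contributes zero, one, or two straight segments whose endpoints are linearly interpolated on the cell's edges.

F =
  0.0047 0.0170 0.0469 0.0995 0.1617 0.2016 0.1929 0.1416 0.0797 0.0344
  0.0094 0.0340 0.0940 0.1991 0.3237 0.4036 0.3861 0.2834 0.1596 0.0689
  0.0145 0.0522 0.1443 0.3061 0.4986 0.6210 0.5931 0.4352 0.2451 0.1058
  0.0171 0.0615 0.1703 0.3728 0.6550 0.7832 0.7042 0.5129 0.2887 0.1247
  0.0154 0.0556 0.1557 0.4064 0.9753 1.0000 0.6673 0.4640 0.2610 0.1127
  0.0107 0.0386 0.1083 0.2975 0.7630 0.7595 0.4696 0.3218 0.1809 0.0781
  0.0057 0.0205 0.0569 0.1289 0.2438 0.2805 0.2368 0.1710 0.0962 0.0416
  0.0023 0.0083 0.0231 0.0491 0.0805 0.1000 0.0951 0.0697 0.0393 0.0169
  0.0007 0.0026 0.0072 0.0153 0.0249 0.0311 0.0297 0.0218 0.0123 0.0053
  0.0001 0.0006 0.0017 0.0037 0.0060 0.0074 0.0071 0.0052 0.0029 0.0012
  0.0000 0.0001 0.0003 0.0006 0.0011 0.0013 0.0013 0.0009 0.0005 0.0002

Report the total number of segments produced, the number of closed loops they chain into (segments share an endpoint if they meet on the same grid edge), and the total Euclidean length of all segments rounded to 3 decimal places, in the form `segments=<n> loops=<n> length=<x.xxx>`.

cell (0,4): code 0100 → (0.720,5.000)–(1.000,4.292)
cell (0,5): code 1100 → (0.798,6.000)–(0.720,5.000)
cell (0,6): code 1000 → (1.000,6.381)–(0.798,6.000)
cell (1,3): code 0100 → (1.133,4.000)–(2.000,3.212)
cell (1,4): code 1110 → (1.000,4.292)–(1.133,4.000)
cell (1,6): code 1101 → (1.419,7.000)–(1.000,6.381)
cell (1,7): code 1000 → (2.000,7.464)–(1.419,7.000)
cell (2,2): code 0100 → (2.613,3.000)–(3.000,2.873)
cell (2,3): code 1110 → (2.000,3.212)–(2.613,3.000)
cell (2,7): code 1001 → (3.000,7.740)–(2.000,7.464)
cell (3,2): code 0110 → (3.000,2.873)–(4.000,2.763)
cell (3,7): code 1001 → (4.000,7.576)–(3.000,7.740)
cell (4,2): code 0010 → (4.000,2.763)–(4.545,3.000)
cell (4,3): code 0111 → (4.545,3.000)–(5.000,3.106)
cell (4,6): code 1011 → (5.000,6.829)–(4.823,7.000)
cell (4,7): code 0001 → (4.823,7.000)–(4.000,7.576)
cell (5,3): code 0010 → (5.000,3.106)–(5.801,4.000)
cell (5,4): code 0011 → (5.801,4.000)–(5.861,5.000)
cell (5,5): code 0011 → (5.861,5.000)–(5.527,6.000)
cell (5,6): code 0001 → (5.527,6.000)–(5.000,6.829)
total: 20 segments, chained into 1 closed loop(s), length Σ = 15.842884

segments=20 loops=1 length=15.843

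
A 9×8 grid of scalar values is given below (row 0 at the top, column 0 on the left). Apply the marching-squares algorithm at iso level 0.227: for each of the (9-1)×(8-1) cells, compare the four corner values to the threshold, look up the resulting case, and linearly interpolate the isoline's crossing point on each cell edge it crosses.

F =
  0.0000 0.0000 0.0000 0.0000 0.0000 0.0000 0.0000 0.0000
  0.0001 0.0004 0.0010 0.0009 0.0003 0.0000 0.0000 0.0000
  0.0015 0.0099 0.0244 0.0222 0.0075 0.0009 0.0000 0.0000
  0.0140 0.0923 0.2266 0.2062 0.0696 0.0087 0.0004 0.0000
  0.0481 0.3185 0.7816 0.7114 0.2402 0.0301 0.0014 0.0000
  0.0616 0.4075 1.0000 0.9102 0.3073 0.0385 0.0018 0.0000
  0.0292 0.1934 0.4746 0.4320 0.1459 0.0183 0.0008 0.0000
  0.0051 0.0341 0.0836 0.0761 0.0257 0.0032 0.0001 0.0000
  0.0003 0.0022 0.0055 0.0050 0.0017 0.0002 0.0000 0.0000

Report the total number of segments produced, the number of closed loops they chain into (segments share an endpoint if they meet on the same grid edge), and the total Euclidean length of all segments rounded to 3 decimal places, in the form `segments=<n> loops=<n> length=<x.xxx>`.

segments=14 loops=1 length=11.520

cell (3,0): code 0100 → (3.595,1.000)–(4.000,0.662)
cell (3,1): code 1100 → (3.001,2.000)–(3.595,1.000)
cell (3,2): code 1100 → (3.041,3.000)–(3.001,2.000)
cell (3,3): code 1100 → (3.923,4.000)–(3.041,3.000)
cell (3,4): code 1000 → (4.000,4.063)–(3.923,4.000)
cell (4,0): code 0110 → (4.000,0.662)–(5.000,0.478)
cell (4,4): code 1001 → (5.000,4.299)–(4.000,4.063)
cell (5,0): code 0010 → (5.000,0.478)–(5.843,1.000)
cell (5,1): code 0111 → (5.843,1.000)–(6.000,1.119)
cell (5,3): code 1011 → (6.000,3.717)–(5.498,4.000)
cell (5,4): code 0001 → (5.498,4.000)–(5.000,4.299)
cell (6,1): code 0010 → (6.000,1.119)–(6.633,2.000)
cell (6,2): code 0011 → (6.633,2.000)–(6.576,3.000)
cell (6,3): code 0001 → (6.576,3.000)–(6.000,3.717)
total: 14 segments, chained into 1 closed loop(s), length Σ = 11.520084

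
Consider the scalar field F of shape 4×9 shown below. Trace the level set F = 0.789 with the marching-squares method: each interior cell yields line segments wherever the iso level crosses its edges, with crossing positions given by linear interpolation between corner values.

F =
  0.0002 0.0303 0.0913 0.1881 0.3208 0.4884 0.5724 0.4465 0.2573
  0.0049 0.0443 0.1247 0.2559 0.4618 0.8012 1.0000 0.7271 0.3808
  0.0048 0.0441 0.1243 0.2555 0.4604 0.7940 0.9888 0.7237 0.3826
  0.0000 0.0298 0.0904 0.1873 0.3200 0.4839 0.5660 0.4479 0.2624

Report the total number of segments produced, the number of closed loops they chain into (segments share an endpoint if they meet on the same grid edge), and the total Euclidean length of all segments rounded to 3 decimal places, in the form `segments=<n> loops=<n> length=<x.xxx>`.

cell (0,4): code 0100 → (0.961,5.000)–(1.000,4.964)
cell (0,5): code 1100 → (0.507,6.000)–(0.961,5.000)
cell (0,6): code 1000 → (1.000,6.773)–(0.507,6.000)
cell (1,4): code 0110 → (1.000,4.964)–(2.000,4.985)
cell (1,6): code 1001 → (2.000,6.754)–(1.000,6.773)
cell (2,4): code 0010 → (2.000,4.985)–(2.016,5.000)
cell (2,5): code 0011 → (2.016,5.000)–(2.473,6.000)
cell (2,6): code 0001 → (2.473,6.000)–(2.000,6.754)
total: 8 segments, chained into 1 closed loop(s), length Σ = 6.079927

segments=8 loops=1 length=6.080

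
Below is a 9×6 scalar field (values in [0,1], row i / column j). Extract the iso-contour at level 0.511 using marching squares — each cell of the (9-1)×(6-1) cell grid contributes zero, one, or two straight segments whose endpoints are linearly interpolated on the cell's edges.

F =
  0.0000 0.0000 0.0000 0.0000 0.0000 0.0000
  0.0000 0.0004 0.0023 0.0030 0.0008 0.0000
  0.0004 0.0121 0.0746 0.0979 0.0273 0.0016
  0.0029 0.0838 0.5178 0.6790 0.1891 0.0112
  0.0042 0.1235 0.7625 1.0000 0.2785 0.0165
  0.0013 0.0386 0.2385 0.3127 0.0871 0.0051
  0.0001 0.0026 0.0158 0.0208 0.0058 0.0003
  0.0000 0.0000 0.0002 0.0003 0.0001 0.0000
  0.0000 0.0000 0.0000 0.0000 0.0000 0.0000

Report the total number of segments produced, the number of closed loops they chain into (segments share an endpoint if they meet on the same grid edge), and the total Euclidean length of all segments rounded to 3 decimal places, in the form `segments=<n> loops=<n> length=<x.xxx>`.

segments=8 loops=1 length=6.261

cell (2,1): code 0100 → (2.985,2.000)–(3.000,1.984)
cell (2,2): code 1100 → (2.711,3.000)–(2.985,2.000)
cell (2,3): code 1000 → (3.000,3.343)–(2.711,3.000)
cell (3,1): code 0110 → (3.000,1.984)–(4.000,1.606)
cell (3,3): code 1001 → (4.000,3.678)–(3.000,3.343)
cell (4,1): code 0010 → (4.000,1.606)–(4.480,2.000)
cell (4,2): code 0011 → (4.480,2.000)–(4.711,3.000)
cell (4,3): code 0001 → (4.711,3.000)–(4.000,3.678)
total: 8 segments, chained into 1 closed loop(s), length Σ = 6.260632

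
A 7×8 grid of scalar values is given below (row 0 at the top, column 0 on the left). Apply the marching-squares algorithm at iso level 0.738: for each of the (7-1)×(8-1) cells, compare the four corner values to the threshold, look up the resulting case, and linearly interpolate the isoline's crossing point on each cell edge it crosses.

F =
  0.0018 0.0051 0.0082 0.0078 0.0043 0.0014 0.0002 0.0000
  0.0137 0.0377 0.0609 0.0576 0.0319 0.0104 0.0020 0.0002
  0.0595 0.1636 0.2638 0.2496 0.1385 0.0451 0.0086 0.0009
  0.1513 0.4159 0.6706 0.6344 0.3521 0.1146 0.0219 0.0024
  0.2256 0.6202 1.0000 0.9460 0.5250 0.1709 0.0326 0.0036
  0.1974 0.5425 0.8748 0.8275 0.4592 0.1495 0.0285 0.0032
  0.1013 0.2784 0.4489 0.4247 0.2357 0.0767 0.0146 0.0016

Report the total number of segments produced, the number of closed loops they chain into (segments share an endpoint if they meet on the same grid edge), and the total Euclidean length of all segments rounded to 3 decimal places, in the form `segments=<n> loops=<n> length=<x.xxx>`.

cell (3,1): code 0100 → (3.205,2.000)–(4.000,1.310)
cell (3,2): code 1100 → (3.332,3.000)–(3.205,2.000)
cell (3,3): code 1000 → (4.000,3.494)–(3.332,3.000)
cell (4,1): code 0110 → (4.000,1.310)–(5.000,1.588)
cell (4,3): code 1001 → (5.000,3.243)–(4.000,3.494)
cell (5,1): code 0010 → (5.000,1.588)–(5.321,2.000)
cell (5,2): code 0011 → (5.321,2.000)–(5.222,3.000)
cell (5,3): code 0001 → (5.222,3.000)–(5.000,3.243)
total: 8 segments, chained into 1 closed loop(s), length Σ = 6.816795

segments=8 loops=1 length=6.817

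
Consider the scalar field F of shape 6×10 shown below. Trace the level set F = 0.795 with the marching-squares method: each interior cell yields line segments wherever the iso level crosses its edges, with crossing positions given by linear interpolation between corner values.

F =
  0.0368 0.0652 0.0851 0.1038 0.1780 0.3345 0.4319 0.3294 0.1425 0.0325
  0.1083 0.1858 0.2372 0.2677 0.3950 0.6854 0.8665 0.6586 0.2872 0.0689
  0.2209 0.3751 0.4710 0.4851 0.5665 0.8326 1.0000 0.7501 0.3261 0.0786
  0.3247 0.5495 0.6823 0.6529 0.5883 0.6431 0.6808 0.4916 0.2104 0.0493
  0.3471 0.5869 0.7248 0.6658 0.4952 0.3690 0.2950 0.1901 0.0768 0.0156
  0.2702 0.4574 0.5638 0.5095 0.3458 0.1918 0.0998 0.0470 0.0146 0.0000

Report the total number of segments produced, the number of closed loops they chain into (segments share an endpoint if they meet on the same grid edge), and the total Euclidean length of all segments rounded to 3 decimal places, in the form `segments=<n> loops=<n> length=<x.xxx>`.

cell (0,5): code 0100 → (0.835,6.000)–(1.000,5.605)
cell (0,6): code 1000 → (1.000,6.344)–(0.835,6.000)
cell (1,4): code 0100 → (1.745,5.000)–(2.000,4.859)
cell (1,5): code 1110 → (1.000,5.605)–(1.745,5.000)
cell (1,6): code 1001 → (2.000,6.820)–(1.000,6.344)
cell (2,4): code 0010 → (2.000,4.859)–(2.198,5.000)
cell (2,5): code 0011 → (2.198,5.000)–(2.642,6.000)
cell (2,6): code 0001 → (2.642,6.000)–(2.000,6.820)
total: 8 segments, chained into 1 closed loop(s), length Σ = 5.547525

segments=8 loops=1 length=5.548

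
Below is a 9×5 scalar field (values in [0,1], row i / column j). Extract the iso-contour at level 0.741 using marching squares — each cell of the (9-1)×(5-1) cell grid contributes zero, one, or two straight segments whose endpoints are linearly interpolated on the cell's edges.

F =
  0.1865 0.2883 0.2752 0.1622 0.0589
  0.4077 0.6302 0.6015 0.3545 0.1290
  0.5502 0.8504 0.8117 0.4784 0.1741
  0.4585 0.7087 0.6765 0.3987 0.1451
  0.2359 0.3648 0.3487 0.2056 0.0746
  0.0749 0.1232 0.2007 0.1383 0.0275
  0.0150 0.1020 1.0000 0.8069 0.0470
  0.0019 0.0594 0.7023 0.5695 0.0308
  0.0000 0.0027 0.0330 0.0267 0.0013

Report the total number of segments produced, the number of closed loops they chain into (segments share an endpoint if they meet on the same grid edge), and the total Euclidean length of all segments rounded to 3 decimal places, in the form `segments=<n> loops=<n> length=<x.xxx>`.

segments=12 loops=2 length=8.435

cell (1,0): code 0100 → (1.503,1.000)–(2.000,0.636)
cell (1,1): code 1100 → (1.664,2.000)–(1.503,1.000)
cell (1,2): code 1000 → (2.000,2.212)–(1.664,2.000)
cell (2,0): code 0010 → (2.000,0.636)–(2.772,1.000)
cell (2,1): code 0011 → (2.772,1.000)–(2.523,2.000)
cell (2,2): code 0001 → (2.523,2.000)–(2.000,2.212)
cell (5,1): code 0100 → (5.676,2.000)–(6.000,1.712)
cell (5,2): code 1100 → (5.901,3.000)–(5.676,2.000)
cell (5,3): code 1000 → (6.000,3.087)–(5.901,3.000)
cell (6,1): code 0010 → (6.000,1.712)–(6.870,2.000)
cell (6,2): code 0011 → (6.870,2.000)–(6.278,3.000)
cell (6,3): code 0001 → (6.278,3.000)–(6.000,3.087)
total: 12 segments, chained into 2 closed loop(s), length Σ = 8.435086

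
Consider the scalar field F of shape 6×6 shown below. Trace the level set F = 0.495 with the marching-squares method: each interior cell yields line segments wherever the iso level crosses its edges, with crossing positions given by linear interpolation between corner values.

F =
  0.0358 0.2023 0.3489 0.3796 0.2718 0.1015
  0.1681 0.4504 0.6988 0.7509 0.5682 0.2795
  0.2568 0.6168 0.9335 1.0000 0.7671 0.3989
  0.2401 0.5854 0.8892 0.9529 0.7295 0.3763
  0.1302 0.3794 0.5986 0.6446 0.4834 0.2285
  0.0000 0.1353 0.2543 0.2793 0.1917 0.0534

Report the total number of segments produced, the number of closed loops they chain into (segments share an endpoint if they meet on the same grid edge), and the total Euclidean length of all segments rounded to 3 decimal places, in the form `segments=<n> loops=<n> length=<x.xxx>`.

segments=16 loops=1 length=12.815

cell (0,1): code 0100 → (0.418,2.000)–(1.000,1.180)
cell (0,2): code 1100 → (0.311,3.000)–(0.418,2.000)
cell (0,3): code 1100 → (0.753,4.000)–(0.311,3.000)
cell (0,4): code 1000 → (1.000,4.254)–(0.753,4.000)
cell (1,0): code 0100 → (1.268,1.000)–(2.000,0.662)
cell (1,1): code 1110 → (1.000,1.180)–(1.268,1.000)
cell (1,4): code 1001 → (2.000,4.739)–(1.000,4.254)
cell (2,0): code 0110 → (2.000,0.662)–(3.000,0.738)
cell (2,4): code 1001 → (3.000,4.664)–(2.000,4.739)
cell (3,0): code 0010 → (3.000,0.738)–(3.439,1.000)
cell (3,1): code 0111 → (3.439,1.000)–(4.000,1.527)
cell (3,3): code 1011 → (4.000,3.928)–(3.953,4.000)
cell (3,4): code 0001 → (3.953,4.000)–(3.000,4.664)
cell (4,1): code 0010 → (4.000,1.527)–(4.301,2.000)
cell (4,2): code 0011 → (4.301,2.000)–(4.410,3.000)
cell (4,3): code 0001 → (4.410,3.000)–(4.000,3.928)
total: 16 segments, chained into 1 closed loop(s), length Σ = 12.814569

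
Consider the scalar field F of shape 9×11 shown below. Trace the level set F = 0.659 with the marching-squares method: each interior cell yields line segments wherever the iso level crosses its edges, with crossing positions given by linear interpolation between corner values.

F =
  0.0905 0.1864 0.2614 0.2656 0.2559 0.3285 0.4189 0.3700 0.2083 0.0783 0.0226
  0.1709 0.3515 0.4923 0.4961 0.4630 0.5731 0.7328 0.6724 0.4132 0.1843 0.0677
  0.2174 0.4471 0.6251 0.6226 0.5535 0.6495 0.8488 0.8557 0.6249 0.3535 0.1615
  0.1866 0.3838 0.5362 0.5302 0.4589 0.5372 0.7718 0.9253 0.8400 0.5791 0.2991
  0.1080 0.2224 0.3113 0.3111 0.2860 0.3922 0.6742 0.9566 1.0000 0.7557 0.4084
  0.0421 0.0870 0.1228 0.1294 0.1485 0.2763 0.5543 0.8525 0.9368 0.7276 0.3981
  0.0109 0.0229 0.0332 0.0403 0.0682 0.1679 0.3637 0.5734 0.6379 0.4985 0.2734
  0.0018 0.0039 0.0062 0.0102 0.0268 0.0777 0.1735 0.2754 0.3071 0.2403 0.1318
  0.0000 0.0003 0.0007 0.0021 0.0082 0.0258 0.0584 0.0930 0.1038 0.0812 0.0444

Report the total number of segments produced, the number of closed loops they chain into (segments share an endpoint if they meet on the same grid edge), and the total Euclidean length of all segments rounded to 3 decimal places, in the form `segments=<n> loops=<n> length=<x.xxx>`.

cell (0,5): code 0100 → (0.765,6.000)–(1.000,5.538)
cell (0,6): code 1100 → (0.956,7.000)–(0.765,6.000)
cell (0,7): code 1000 → (1.000,7.052)–(0.956,7.000)
cell (1,5): code 0110 → (1.000,5.538)–(2.000,5.048)
cell (1,7): code 1001 → (2.000,7.852)–(1.000,7.052)
cell (2,5): code 0110 → (2.000,5.048)–(3.000,5.519)
cell (2,7): code 1101 → (2.159,8.000)–(2.000,7.852)
cell (2,8): code 1000 → (3.000,8.694)–(2.159,8.000)
cell (3,5): code 0110 → (3.000,5.519)–(4.000,5.946)
cell (3,8): code 1101 → (3.452,9.000)–(3.000,8.694)
cell (3,9): code 1000 → (4.000,9.278)–(3.452,9.000)
cell (4,5): code 0010 → (4.000,5.946)–(4.127,6.000)
cell (4,6): code 0111 → (4.127,6.000)–(5.000,6.351)
cell (4,9): code 1001 → (5.000,9.208)–(4.000,9.278)
cell (5,6): code 0010 → (5.000,6.351)–(5.693,7.000)
cell (5,7): code 0011 → (5.693,7.000)–(5.929,8.000)
cell (5,8): code 0011 → (5.929,8.000)–(5.299,9.000)
cell (5,9): code 0001 → (5.299,9.000)–(5.000,9.208)
total: 18 segments, chained into 1 closed loop(s), length Σ = 14.265166

segments=18 loops=1 length=14.265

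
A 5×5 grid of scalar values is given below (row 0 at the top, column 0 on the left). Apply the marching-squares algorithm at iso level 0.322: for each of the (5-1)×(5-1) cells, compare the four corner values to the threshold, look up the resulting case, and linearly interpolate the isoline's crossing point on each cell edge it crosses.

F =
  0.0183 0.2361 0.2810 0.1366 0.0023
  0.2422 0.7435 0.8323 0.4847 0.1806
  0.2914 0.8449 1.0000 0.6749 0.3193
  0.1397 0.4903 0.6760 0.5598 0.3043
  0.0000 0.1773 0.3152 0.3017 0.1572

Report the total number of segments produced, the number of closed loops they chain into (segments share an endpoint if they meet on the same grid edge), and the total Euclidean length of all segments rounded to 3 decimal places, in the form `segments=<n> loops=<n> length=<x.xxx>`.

cell (0,0): code 0100 → (0.169,1.000)–(1.000,0.159)
cell (0,1): code 1100 → (0.074,2.000)–(0.169,1.000)
cell (0,2): code 1100 → (0.533,3.000)–(0.074,2.000)
cell (0,3): code 1000 → (1.000,3.535)–(0.533,3.000)
cell (1,0): code 0110 → (1.000,0.159)–(2.000,0.055)
cell (1,3): code 1001 → (2.000,3.992)–(1.000,3.535)
cell (2,0): code 0110 → (2.000,0.055)–(3.000,0.520)
cell (2,3): code 1001 → (3.000,3.931)–(2.000,3.992)
cell (3,0): code 0010 → (3.000,0.520)–(3.538,1.000)
cell (3,1): code 0011 → (3.538,1.000)–(3.981,2.000)
cell (3,2): code 0011 → (3.981,2.000)–(3.921,3.000)
cell (3,3): code 0001 → (3.921,3.000)–(3.000,3.931)
total: 12 segments, chained into 1 closed loop(s), length Σ = 12.332622

segments=12 loops=1 length=12.333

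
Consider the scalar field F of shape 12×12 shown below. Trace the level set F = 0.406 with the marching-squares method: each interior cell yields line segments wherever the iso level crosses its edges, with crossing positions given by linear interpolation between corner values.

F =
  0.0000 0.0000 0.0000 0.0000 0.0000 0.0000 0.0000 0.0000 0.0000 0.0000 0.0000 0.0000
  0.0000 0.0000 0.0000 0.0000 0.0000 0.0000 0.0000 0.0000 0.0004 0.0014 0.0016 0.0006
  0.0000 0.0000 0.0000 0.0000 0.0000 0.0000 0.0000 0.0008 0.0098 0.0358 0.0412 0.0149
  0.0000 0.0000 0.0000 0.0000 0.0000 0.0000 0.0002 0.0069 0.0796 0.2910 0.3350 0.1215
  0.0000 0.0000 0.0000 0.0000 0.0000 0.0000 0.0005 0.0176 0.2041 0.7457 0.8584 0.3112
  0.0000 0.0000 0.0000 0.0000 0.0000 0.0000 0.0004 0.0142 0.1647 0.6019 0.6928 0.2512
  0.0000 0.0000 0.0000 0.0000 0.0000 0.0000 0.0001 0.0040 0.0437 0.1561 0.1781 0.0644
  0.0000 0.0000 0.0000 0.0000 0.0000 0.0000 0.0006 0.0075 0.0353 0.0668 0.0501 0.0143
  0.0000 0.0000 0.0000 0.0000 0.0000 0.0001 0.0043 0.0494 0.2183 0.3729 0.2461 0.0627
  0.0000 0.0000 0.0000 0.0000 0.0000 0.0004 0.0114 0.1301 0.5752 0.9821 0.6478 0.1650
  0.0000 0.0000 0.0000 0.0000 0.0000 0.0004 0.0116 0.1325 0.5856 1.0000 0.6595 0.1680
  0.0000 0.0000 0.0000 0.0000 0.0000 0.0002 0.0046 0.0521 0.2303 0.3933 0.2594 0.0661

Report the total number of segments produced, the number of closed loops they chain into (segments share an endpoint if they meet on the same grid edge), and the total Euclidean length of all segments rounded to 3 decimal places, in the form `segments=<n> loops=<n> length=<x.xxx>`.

cell (3,8): code 0100 → (3.253,9.000)–(4.000,8.373)
cell (3,9): code 1100 → (3.136,10.000)–(3.253,9.000)
cell (3,10): code 1000 → (4.000,10.827)–(3.136,10.000)
cell (4,8): code 0110 → (4.000,8.373)–(5.000,8.552)
cell (4,10): code 1001 → (5.000,10.649)–(4.000,10.827)
cell (5,8): code 0010 → (5.000,8.552)–(5.439,9.000)
cell (5,9): code 0011 → (5.439,9.000)–(5.557,10.000)
cell (5,10): code 0001 → (5.557,10.000)–(5.000,10.649)
cell (8,7): code 0100 → (8.526,8.000)–(9.000,7.620)
cell (8,8): code 1100 → (8.054,9.000)–(8.526,8.000)
cell (8,9): code 1100 → (8.398,10.000)–(8.054,9.000)
cell (8,10): code 1000 → (9.000,10.501)–(8.398,10.000)
cell (9,7): code 0110 → (9.000,7.620)–(10.000,7.604)
cell (9,10): code 1001 → (10.000,10.516)–(9.000,10.501)
cell (10,7): code 0010 → (10.000,7.604)–(10.505,8.000)
cell (10,8): code 0011 → (10.505,8.000)–(10.979,9.000)
cell (10,9): code 0011 → (10.979,9.000)–(10.634,10.000)
cell (10,10): code 0001 → (10.634,10.000)–(10.000,10.516)
total: 18 segments, chained into 2 closed loop(s), length Σ = 16.877978

segments=18 loops=2 length=16.878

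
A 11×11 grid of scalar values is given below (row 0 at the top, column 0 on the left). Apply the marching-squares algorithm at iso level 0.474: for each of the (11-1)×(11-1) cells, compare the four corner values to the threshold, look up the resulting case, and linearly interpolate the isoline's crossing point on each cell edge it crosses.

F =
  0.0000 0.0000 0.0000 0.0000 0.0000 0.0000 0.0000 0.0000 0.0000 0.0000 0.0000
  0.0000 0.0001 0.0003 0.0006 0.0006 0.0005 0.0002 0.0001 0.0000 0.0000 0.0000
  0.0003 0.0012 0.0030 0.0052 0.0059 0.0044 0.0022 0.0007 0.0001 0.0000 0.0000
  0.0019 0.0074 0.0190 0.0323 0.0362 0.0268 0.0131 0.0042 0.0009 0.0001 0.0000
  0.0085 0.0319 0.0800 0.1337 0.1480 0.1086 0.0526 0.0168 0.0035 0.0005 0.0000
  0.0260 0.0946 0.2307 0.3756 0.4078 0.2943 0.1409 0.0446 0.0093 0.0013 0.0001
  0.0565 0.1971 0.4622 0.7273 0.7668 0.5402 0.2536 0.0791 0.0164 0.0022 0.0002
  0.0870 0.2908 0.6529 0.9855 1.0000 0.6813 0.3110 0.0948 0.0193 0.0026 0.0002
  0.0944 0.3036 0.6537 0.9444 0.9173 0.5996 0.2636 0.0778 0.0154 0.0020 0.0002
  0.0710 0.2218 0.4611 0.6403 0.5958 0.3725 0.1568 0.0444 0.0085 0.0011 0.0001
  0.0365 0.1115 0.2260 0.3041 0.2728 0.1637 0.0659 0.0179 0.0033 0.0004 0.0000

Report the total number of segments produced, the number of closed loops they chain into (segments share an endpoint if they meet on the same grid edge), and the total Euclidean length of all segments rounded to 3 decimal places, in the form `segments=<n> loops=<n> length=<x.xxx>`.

cell (5,2): code 0100 → (5.280,3.000)–(6.000,2.045)
cell (5,3): code 1100 → (5.184,4.000)–(5.280,3.000)
cell (5,4): code 1100 → (5.731,5.000)–(5.184,4.000)
cell (5,5): code 1000 → (6.000,5.231)–(5.731,5.000)
cell (6,1): code 0100 → (6.062,2.000)–(7.000,1.506)
cell (6,2): code 1110 → (6.000,2.045)–(6.062,2.000)
cell (6,5): code 1001 → (7.000,5.560)–(6.000,5.231)
cell (7,1): code 0110 → (7.000,1.506)–(8.000,1.487)
cell (7,5): code 1001 → (8.000,5.374)–(7.000,5.560)
cell (8,1): code 0010 → (8.000,1.487)–(8.933,2.000)
cell (8,2): code 0111 → (8.933,2.000)–(9.000,2.072)
cell (8,4): code 1011 → (9.000,4.545)–(8.553,5.000)
cell (8,5): code 0001 → (8.553,5.000)–(8.000,5.374)
cell (9,2): code 0010 → (9.000,2.072)–(9.495,3.000)
cell (9,3): code 0011 → (9.495,3.000)–(9.377,4.000)
cell (9,4): code 0001 → (9.377,4.000)–(9.000,4.545)
total: 16 segments, chained into 1 closed loop(s), length Σ = 13.091662

segments=16 loops=1 length=13.092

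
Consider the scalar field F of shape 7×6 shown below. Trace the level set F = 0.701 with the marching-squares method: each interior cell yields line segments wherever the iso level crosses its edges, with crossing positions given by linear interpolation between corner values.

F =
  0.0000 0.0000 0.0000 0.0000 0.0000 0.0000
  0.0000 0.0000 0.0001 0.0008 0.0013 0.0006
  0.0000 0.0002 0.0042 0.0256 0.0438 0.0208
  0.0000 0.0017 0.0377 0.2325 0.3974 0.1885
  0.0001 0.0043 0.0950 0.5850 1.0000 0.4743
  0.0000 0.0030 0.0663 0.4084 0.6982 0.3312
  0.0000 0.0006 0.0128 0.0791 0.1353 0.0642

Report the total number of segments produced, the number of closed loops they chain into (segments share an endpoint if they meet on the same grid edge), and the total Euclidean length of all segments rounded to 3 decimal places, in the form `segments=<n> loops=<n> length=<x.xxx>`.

segments=4 loops=1 length=3.997

cell (3,3): code 0100 → (3.504,4.000)–(4.000,3.280)
cell (3,4): code 1000 → (4.000,4.569)–(3.504,4.000)
cell (4,3): code 0010 → (4.000,3.280)–(4.991,4.000)
cell (4,4): code 0001 → (4.991,4.000)–(4.000,4.569)
total: 4 segments, chained into 1 closed loop(s), length Σ = 3.996966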